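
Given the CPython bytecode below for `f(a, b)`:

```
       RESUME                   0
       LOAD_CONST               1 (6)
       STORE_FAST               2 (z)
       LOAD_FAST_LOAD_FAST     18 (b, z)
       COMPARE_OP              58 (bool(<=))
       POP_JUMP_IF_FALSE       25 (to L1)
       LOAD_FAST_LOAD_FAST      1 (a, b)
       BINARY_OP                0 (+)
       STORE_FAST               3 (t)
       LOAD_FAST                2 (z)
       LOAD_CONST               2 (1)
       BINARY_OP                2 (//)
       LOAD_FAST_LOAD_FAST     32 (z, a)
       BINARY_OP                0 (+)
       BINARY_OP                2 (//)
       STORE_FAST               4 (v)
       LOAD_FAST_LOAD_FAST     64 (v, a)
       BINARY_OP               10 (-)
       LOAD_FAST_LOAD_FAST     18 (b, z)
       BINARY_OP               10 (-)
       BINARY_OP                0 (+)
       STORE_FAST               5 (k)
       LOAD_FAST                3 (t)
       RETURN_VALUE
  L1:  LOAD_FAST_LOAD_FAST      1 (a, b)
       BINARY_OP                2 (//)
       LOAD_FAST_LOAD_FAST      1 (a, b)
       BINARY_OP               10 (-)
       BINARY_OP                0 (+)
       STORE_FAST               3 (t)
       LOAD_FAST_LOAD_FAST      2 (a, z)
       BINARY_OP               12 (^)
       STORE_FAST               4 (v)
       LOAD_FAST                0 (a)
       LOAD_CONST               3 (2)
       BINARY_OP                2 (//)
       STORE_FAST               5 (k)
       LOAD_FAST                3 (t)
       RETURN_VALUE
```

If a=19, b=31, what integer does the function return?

LOAD_CONST → push 6. Stack: [6]
STORE_FAST z → z=6. Stack: []
LOAD_FAST_LOAD_FAST b,z → push 31,6. Stack: [31, 6]
COMPARE_OP bool(<=) → 31 vs 6 = False. Stack: [False]
POP_JUMP_IF_FALSE → pop False; jump. Stack: []
LOAD_FAST_LOAD_FAST a,b → push 19,31. Stack: [19, 31]
BINARY_OP // → 19 // 31 = 0. Stack: [0]
LOAD_FAST_LOAD_FAST a,b → push 19,31. Stack: [0, 19, 31]
BINARY_OP - → 19 - 31 = -12. Stack: [0, -12]
BINARY_OP + → 0 + -12 = -12. Stack: [-12]
STORE_FAST t → t=-12. Stack: []
LOAD_FAST_LOAD_FAST a,z → push 19,6. Stack: [19, 6]
BINARY_OP ^ → 19 ^ 6 = 21. Stack: [21]
STORE_FAST v → v=21. Stack: []
LOAD_FAST a → push 19. Stack: [19]
LOAD_CONST → push 2. Stack: [19, 2]
BINARY_OP // → 19 // 2 = 9. Stack: [9]
STORE_FAST k → k=9. Stack: []
LOAD_FAST t → push -12. Stack: [-12]
RETURN_VALUE → return -12.

-12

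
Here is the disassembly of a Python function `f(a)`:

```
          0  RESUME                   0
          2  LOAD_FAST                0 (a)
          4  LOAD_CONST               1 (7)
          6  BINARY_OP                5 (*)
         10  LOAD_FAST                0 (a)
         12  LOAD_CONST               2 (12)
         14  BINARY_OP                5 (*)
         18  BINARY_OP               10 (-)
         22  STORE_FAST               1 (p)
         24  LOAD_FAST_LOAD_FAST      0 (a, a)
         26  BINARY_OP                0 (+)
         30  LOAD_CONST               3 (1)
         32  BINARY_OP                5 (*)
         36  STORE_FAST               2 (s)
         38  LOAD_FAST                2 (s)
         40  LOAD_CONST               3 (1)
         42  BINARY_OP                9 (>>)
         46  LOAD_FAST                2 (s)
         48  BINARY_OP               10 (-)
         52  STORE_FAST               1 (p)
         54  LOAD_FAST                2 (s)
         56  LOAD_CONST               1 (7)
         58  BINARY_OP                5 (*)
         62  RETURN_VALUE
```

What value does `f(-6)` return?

LOAD_FAST a → push -6. Stack: [-6]
LOAD_CONST → push 7. Stack: [-6, 7]
BINARY_OP * → -6 * 7 = -42. Stack: [-42]
LOAD_FAST a → push -6. Stack: [-42, -6]
LOAD_CONST → push 12. Stack: [-42, -6, 12]
BINARY_OP * → -6 * 12 = -72. Stack: [-42, -72]
BINARY_OP - → -42 - -72 = 30. Stack: [30]
STORE_FAST p → p=30. Stack: []
LOAD_FAST_LOAD_FAST a,a → push -6,-6. Stack: [-6, -6]
BINARY_OP + → -6 + -6 = -12. Stack: [-12]
LOAD_CONST → push 1. Stack: [-12, 1]
BINARY_OP * → -12 * 1 = -12. Stack: [-12]
STORE_FAST s → s=-12. Stack: []
LOAD_FAST s → push -12. Stack: [-12]
LOAD_CONST → push 1. Stack: [-12, 1]
BINARY_OP >> → -12 >> 1 = -6. Stack: [-6]
LOAD_FAST s → push -12. Stack: [-6, -12]
BINARY_OP - → -6 - -12 = 6. Stack: [6]
STORE_FAST p → p=6. Stack: []
LOAD_FAST s → push -12. Stack: [-12]
LOAD_CONST → push 7. Stack: [-12, 7]
BINARY_OP * → -12 * 7 = -84. Stack: [-84]
RETURN_VALUE → return -84.

-84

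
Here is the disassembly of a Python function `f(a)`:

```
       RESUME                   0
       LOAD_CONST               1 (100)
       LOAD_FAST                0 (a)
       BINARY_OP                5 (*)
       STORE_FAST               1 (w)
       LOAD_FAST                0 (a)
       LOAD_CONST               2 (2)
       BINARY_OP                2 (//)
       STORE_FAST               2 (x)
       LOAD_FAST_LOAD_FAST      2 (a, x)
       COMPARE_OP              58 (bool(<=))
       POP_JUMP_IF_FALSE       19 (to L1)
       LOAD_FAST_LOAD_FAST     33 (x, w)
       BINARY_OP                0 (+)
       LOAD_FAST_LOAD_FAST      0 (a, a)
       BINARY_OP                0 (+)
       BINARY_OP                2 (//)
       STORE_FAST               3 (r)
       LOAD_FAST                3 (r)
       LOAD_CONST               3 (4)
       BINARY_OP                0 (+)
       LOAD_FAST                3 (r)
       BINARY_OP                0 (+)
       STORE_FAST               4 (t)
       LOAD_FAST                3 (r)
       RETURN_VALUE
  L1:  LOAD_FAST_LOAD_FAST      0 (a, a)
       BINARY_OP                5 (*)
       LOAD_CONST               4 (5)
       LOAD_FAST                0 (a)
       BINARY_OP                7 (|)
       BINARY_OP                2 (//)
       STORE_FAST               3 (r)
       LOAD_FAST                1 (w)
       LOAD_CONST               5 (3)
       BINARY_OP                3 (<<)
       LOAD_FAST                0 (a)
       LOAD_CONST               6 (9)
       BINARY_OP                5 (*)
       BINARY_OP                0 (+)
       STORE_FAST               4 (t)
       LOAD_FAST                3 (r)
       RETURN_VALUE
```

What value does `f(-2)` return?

LOAD_CONST → push 100. Stack: [100]
LOAD_FAST a → push -2. Stack: [100, -2]
BINARY_OP * → 100 * -2 = -200. Stack: [-200]
STORE_FAST w → w=-200. Stack: []
LOAD_FAST a → push -2. Stack: [-2]
LOAD_CONST → push 2. Stack: [-2, 2]
BINARY_OP // → -2 // 2 = -1. Stack: [-1]
STORE_FAST x → x=-1. Stack: []
LOAD_FAST_LOAD_FAST a,x → push -2,-1. Stack: [-2, -1]
COMPARE_OP bool(<=) → -2 vs -1 = True. Stack: [True]
POP_JUMP_IF_FALSE → pop True; no jump. Stack: []
LOAD_FAST_LOAD_FAST x,w → push -1,-200. Stack: [-1, -200]
BINARY_OP + → -1 + -200 = -201. Stack: [-201]
LOAD_FAST_LOAD_FAST a,a → push -2,-2. Stack: [-201, -2, -2]
BINARY_OP + → -2 + -2 = -4. Stack: [-201, -4]
BINARY_OP // → -201 // -4 = 50. Stack: [50]
STORE_FAST r → r=50. Stack: []
LOAD_FAST r → push 50. Stack: [50]
LOAD_CONST → push 4. Stack: [50, 4]
BINARY_OP + → 50 + 4 = 54. Stack: [54]
LOAD_FAST r → push 50. Stack: [54, 50]
BINARY_OP + → 54 + 50 = 104. Stack: [104]
STORE_FAST t → t=104. Stack: []
LOAD_FAST r → push 50. Stack: [50]
RETURN_VALUE → return 50.

50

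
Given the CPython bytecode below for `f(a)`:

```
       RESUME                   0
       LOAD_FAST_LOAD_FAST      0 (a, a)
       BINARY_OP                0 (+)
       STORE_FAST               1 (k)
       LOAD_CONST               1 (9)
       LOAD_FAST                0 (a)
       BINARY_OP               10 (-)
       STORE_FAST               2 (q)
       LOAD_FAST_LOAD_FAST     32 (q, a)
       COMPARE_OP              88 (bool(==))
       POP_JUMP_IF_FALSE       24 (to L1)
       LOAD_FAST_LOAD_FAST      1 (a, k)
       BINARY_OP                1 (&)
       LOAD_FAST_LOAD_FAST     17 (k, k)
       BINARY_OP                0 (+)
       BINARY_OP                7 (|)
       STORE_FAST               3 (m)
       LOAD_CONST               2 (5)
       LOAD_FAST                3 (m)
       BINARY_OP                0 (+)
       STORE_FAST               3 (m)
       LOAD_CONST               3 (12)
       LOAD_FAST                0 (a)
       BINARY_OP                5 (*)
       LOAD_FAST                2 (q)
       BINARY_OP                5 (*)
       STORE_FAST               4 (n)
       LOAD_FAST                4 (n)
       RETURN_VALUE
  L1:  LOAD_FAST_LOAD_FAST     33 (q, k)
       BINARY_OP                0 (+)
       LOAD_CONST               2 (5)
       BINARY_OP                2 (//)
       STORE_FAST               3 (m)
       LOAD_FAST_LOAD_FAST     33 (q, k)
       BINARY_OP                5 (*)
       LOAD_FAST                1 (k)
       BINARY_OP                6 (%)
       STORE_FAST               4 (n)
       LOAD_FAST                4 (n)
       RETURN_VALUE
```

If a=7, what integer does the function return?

LOAD_FAST_LOAD_FAST a,a → push 7,7. Stack: [7, 7]
BINARY_OP + → 7 + 7 = 14. Stack: [14]
STORE_FAST k → k=14. Stack: []
LOAD_CONST → push 9. Stack: [9]
LOAD_FAST a → push 7. Stack: [9, 7]
BINARY_OP - → 9 - 7 = 2. Stack: [2]
STORE_FAST q → q=2. Stack: []
LOAD_FAST_LOAD_FAST q,a → push 2,7. Stack: [2, 7]
COMPARE_OP bool(==) → 2 vs 7 = False. Stack: [False]
POP_JUMP_IF_FALSE → pop False; jump. Stack: []
LOAD_FAST_LOAD_FAST q,k → push 2,14. Stack: [2, 14]
BINARY_OP + → 2 + 14 = 16. Stack: [16]
LOAD_CONST → push 5. Stack: [16, 5]
BINARY_OP // → 16 // 5 = 3. Stack: [3]
STORE_FAST m → m=3. Stack: []
LOAD_FAST_LOAD_FAST q,k → push 2,14. Stack: [2, 14]
BINARY_OP * → 2 * 14 = 28. Stack: [28]
LOAD_FAST k → push 14. Stack: [28, 14]
BINARY_OP % → 28 % 14 = 0. Stack: [0]
STORE_FAST n → n=0. Stack: []
LOAD_FAST n → push 0. Stack: [0]
RETURN_VALUE → return 0.

0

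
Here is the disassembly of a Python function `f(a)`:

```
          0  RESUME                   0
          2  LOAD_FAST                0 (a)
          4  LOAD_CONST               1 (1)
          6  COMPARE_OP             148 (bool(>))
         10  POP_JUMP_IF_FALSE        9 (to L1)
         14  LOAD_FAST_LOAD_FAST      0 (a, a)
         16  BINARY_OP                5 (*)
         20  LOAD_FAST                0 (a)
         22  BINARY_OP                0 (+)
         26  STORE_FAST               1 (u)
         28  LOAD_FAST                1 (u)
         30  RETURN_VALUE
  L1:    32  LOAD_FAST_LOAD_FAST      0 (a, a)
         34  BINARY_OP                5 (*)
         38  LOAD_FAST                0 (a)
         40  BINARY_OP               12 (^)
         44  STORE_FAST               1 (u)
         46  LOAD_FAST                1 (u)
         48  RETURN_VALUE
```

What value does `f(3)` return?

LOAD_FAST a → push 3. Stack: [3]
LOAD_CONST → push 1. Stack: [3, 1]
COMPARE_OP bool(>) → 3 vs 1 = True. Stack: [True]
POP_JUMP_IF_FALSE → pop True; no jump. Stack: []
LOAD_FAST_LOAD_FAST a,a → push 3,3. Stack: [3, 3]
BINARY_OP * → 3 * 3 = 9. Stack: [9]
LOAD_FAST a → push 3. Stack: [9, 3]
BINARY_OP + → 9 + 3 = 12. Stack: [12]
STORE_FAST u → u=12. Stack: []
LOAD_FAST u → push 12. Stack: [12]
RETURN_VALUE → return 12.

12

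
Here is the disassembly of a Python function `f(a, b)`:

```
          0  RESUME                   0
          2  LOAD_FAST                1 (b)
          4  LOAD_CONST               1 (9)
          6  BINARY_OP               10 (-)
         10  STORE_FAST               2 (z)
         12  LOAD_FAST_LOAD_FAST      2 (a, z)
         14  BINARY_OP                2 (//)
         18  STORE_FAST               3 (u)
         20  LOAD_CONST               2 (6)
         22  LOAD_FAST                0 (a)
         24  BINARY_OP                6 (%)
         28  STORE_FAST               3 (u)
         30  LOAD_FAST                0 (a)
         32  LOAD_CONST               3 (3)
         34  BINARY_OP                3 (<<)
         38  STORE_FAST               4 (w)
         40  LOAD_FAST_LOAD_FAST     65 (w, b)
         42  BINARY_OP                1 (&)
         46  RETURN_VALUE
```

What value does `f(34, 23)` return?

16

LOAD_FAST b → push 23. Stack: [23]
LOAD_CONST → push 9. Stack: [23, 9]
BINARY_OP - → 23 - 9 = 14. Stack: [14]
STORE_FAST z → z=14. Stack: []
LOAD_FAST_LOAD_FAST a,z → push 34,14. Stack: [34, 14]
BINARY_OP // → 34 // 14 = 2. Stack: [2]
STORE_FAST u → u=2. Stack: []
LOAD_CONST → push 6. Stack: [6]
LOAD_FAST a → push 34. Stack: [6, 34]
BINARY_OP % → 6 % 34 = 6. Stack: [6]
STORE_FAST u → u=6. Stack: []
LOAD_FAST a → push 34. Stack: [34]
LOAD_CONST → push 3. Stack: [34, 3]
BINARY_OP << → 34 << 3 = 272. Stack: [272]
STORE_FAST w → w=272. Stack: []
LOAD_FAST_LOAD_FAST w,b → push 272,23. Stack: [272, 23]
BINARY_OP & → 272 & 23 = 16. Stack: [16]
RETURN_VALUE → return 16.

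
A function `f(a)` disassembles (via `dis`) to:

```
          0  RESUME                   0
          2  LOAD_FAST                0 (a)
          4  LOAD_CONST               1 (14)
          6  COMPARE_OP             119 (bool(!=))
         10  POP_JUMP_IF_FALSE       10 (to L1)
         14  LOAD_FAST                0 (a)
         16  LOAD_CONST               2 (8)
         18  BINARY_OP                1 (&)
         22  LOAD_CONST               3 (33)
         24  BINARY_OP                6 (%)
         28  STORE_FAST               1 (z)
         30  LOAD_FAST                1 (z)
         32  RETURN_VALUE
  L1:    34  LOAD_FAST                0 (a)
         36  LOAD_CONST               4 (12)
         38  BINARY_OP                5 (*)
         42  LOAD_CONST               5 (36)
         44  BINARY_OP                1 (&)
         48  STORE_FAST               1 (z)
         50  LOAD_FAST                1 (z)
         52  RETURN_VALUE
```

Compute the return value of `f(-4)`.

8

LOAD_FAST a → push -4. Stack: [-4]
LOAD_CONST → push 14. Stack: [-4, 14]
COMPARE_OP bool(!=) → -4 vs 14 = True. Stack: [True]
POP_JUMP_IF_FALSE → pop True; no jump. Stack: []
LOAD_FAST a → push -4. Stack: [-4]
LOAD_CONST → push 8. Stack: [-4, 8]
BINARY_OP & → -4 & 8 = 8. Stack: [8]
LOAD_CONST → push 33. Stack: [8, 33]
BINARY_OP % → 8 % 33 = 8. Stack: [8]
STORE_FAST z → z=8. Stack: []
LOAD_FAST z → push 8. Stack: [8]
RETURN_VALUE → return 8.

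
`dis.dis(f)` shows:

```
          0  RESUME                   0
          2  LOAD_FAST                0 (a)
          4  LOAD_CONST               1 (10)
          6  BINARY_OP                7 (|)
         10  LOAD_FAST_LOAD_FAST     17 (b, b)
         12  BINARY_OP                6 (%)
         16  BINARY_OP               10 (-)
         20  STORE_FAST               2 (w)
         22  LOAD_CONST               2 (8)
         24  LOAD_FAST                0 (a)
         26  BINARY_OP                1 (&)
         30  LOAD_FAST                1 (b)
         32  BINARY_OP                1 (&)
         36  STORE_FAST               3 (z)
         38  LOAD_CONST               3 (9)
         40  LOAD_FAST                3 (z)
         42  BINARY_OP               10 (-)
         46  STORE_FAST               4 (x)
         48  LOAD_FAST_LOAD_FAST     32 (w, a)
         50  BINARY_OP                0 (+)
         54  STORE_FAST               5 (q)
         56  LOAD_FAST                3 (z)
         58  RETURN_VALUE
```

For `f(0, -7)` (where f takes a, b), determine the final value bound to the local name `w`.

LOAD_FAST a → push 0. Stack: [0]
LOAD_CONST → push 10. Stack: [0, 10]
BINARY_OP | → 0 | 10 = 10. Stack: [10]
LOAD_FAST_LOAD_FAST b,b → push -7,-7. Stack: [10, -7, -7]
BINARY_OP % → -7 % -7 = 0. Stack: [10, 0]
BINARY_OP - → 10 - 0 = 10. Stack: [10]
STORE_FAST w → w=10. Stack: []
LOAD_CONST → push 8. Stack: [8]
LOAD_FAST a → push 0. Stack: [8, 0]
BINARY_OP & → 8 & 0 = 0. Stack: [0]
LOAD_FAST b → push -7. Stack: [0, -7]
BINARY_OP & → 0 & -7 = 0. Stack: [0]
STORE_FAST z → z=0. Stack: []
LOAD_CONST → push 9. Stack: [9]
LOAD_FAST z → push 0. Stack: [9, 0]
BINARY_OP - → 9 - 0 = 9. Stack: [9]
STORE_FAST x → x=9. Stack: []
LOAD_FAST_LOAD_FAST w,a → push 10,0. Stack: [10, 0]
BINARY_OP + → 10 + 0 = 10. Stack: [10]
STORE_FAST q → q=10. Stack: []
LOAD_FAST z → push 0. Stack: [0]
RETURN_VALUE → return 0.

10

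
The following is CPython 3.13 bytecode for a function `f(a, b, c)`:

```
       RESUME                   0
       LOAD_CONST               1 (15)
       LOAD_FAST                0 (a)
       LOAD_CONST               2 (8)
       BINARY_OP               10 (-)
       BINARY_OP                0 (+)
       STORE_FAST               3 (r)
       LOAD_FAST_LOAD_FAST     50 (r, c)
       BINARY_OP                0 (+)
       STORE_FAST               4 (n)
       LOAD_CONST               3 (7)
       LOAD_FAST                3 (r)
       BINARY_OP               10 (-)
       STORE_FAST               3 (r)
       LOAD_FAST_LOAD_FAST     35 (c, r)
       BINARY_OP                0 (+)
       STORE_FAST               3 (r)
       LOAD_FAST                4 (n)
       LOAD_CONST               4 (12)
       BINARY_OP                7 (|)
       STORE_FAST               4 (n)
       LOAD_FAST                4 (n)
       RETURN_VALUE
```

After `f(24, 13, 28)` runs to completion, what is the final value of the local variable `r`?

4

LOAD_CONST → push 15. Stack: [15]
LOAD_FAST a → push 24. Stack: [15, 24]
LOAD_CONST → push 8. Stack: [15, 24, 8]
BINARY_OP - → 24 - 8 = 16. Stack: [15, 16]
BINARY_OP + → 15 + 16 = 31. Stack: [31]
STORE_FAST r → r=31. Stack: []
LOAD_FAST_LOAD_FAST r,c → push 31,28. Stack: [31, 28]
BINARY_OP + → 31 + 28 = 59. Stack: [59]
STORE_FAST n → n=59. Stack: []
LOAD_CONST → push 7. Stack: [7]
LOAD_FAST r → push 31. Stack: [7, 31]
BINARY_OP - → 7 - 31 = -24. Stack: [-24]
STORE_FAST r → r=-24. Stack: []
LOAD_FAST_LOAD_FAST c,r → push 28,-24. Stack: [28, -24]
BINARY_OP + → 28 + -24 = 4. Stack: [4]
STORE_FAST r → r=4. Stack: []
LOAD_FAST n → push 59. Stack: [59]
LOAD_CONST → push 12. Stack: [59, 12]
BINARY_OP | → 59 | 12 = 63. Stack: [63]
STORE_FAST n → n=63. Stack: []
LOAD_FAST n → push 63. Stack: [63]
RETURN_VALUE → return 63.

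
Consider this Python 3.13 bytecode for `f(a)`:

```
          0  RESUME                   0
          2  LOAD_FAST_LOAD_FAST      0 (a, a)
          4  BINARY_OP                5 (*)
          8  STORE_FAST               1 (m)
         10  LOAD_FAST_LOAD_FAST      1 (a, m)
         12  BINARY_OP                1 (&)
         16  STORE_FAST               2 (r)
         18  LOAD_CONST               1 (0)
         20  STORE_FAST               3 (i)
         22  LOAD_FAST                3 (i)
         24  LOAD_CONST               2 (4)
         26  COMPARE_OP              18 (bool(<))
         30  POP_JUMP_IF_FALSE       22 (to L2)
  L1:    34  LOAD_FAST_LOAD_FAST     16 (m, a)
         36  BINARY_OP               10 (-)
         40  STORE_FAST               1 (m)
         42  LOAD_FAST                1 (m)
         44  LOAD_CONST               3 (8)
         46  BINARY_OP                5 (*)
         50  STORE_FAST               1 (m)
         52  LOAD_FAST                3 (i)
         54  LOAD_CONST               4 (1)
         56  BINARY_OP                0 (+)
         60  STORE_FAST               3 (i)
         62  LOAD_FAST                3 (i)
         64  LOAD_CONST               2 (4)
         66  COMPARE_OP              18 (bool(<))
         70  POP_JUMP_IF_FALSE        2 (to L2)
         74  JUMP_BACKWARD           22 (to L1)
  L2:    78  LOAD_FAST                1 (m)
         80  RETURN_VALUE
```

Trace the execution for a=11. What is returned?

444136

LOAD_FAST_LOAD_FAST a,a → push 11,11
BINARY_OP * → 11 * 11 = 121
STORE_FAST m → m=121
LOAD_FAST_LOAD_FAST a,m → push 11,121
BINARY_OP & → 11 & 121 = 9
STORE_FAST r → r=9
LOAD_CONST → push 0
STORE_FAST i → i=0
LOAD_FAST i → push 0
LOAD_CONST → push 4
COMPARE_OP bool(<) → 0 vs 4 = True
POP_JUMP_IF_FALSE → pop True; no jump
LOAD_FAST_LOAD_FAST m,a → push 121,11
BINARY_OP - → 121 - 11 = 110
STORE_FAST m → m=110
LOAD_FAST m → push 110
LOAD_CONST → push 8
BINARY_OP * → 110 * 8 = 880
STORE_FAST m → m=880
LOAD_FAST i → push 0
LOAD_CONST → push 1
BINARY_OP + → 0 + 1 = 1
STORE_FAST i → i=1
LOAD_FAST i → push 1
LOAD_CONST → push 4
COMPARE_OP bool(<) → 1 vs 4 = True
POP_JUMP_IF_FALSE → pop True; no jump
LOAD_FAST_LOAD_FAST m,a → push 880,11
BINARY_OP - → 880 - 11 = 869
STORE_FAST m → m=869
LOAD_FAST m → push 869
LOAD_CONST → push 8
BINARY_OP * → 869 * 8 = 6952
STORE_FAST m → m=6952
LOAD_FAST i → push 1
LOAD_CONST → push 1
BINARY_OP + → 1 + 1 = 2
STORE_FAST i → i=2
LOAD_FAST i → push 2
LOAD_CONST → push 4
COMPARE_OP bool(<) → 2 vs 4 = True
POP_JUMP_IF_FALSE → pop True; no jump
LOAD_FAST_LOAD_FAST m,a → push 6952,11
BINARY_OP - → 6952 - 11 = 6941
STORE_FAST m → m=6941
LOAD_FAST m → push 6941
LOAD_CONST → push 8
BINARY_OP * → 6941 * 8 = 55528
STORE_FAST m → m=55528
LOAD_FAST i → push 2
LOAD_CONST → push 1
BINARY_OP + → 2 + 1 = 3
STORE_FAST i → i=3
LOAD_FAST i → push 3
LOAD_CONST → push 4
COMPARE_OP bool(<) → 3 vs 4 = True
POP_JUMP_IF_FALSE → pop True; no jump
LOAD_FAST_LOAD_FAST m,a → push 55528,11
BINARY_OP - → 55528 - 11 = 55517
STORE_FAST m → m=55517
LOAD_FAST m → push 55517
LOAD_CONST → push 8
BINARY_OP * → 55517 * 8 = 444136
STORE_FAST m → m=444136
LOAD_FAST i → push 3
LOAD_CONST → push 1
BINARY_OP + → 3 + 1 = 4
STORE_FAST i → i=4
LOAD_FAST i → push 4
LOAD_CONST → push 4
COMPARE_OP bool(<) → 4 vs 4 = False
POP_JUMP_IF_FALSE → pop False; jump
LOAD_FAST m → push 444136
RETURN_VALUE → return 444136.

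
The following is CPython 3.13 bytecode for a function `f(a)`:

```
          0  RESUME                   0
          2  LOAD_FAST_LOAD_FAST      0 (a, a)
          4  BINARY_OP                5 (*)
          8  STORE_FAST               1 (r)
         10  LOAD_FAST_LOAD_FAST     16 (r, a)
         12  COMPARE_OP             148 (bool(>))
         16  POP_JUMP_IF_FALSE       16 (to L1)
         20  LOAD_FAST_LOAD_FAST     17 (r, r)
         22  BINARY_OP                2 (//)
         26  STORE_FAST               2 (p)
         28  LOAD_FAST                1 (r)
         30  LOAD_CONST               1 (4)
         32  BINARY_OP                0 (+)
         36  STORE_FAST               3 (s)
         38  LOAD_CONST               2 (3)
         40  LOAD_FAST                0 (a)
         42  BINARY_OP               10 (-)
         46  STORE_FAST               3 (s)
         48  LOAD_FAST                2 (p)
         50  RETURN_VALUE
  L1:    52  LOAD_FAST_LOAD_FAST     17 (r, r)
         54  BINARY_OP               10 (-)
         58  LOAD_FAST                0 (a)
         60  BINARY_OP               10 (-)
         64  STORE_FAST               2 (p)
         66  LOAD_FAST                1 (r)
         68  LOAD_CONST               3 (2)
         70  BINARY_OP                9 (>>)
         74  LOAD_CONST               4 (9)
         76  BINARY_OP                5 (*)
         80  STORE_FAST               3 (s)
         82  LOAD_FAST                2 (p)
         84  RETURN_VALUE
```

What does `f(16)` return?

LOAD_FAST_LOAD_FAST a,a → push 16,16. Stack: [16, 16]
BINARY_OP * → 16 * 16 = 256. Stack: [256]
STORE_FAST r → r=256. Stack: []
LOAD_FAST_LOAD_FAST r,a → push 256,16. Stack: [256, 16]
COMPARE_OP bool(>) → 256 vs 16 = True. Stack: [True]
POP_JUMP_IF_FALSE → pop True; no jump. Stack: []
LOAD_FAST_LOAD_FAST r,r → push 256,256. Stack: [256, 256]
BINARY_OP // → 256 // 256 = 1. Stack: [1]
STORE_FAST p → p=1. Stack: []
LOAD_FAST r → push 256. Stack: [256]
LOAD_CONST → push 4. Stack: [256, 4]
BINARY_OP + → 256 + 4 = 260. Stack: [260]
STORE_FAST s → s=260. Stack: []
LOAD_CONST → push 3. Stack: [3]
LOAD_FAST a → push 16. Stack: [3, 16]
BINARY_OP - → 3 - 16 = -13. Stack: [-13]
STORE_FAST s → s=-13. Stack: []
LOAD_FAST p → push 1. Stack: [1]
RETURN_VALUE → return 1.

1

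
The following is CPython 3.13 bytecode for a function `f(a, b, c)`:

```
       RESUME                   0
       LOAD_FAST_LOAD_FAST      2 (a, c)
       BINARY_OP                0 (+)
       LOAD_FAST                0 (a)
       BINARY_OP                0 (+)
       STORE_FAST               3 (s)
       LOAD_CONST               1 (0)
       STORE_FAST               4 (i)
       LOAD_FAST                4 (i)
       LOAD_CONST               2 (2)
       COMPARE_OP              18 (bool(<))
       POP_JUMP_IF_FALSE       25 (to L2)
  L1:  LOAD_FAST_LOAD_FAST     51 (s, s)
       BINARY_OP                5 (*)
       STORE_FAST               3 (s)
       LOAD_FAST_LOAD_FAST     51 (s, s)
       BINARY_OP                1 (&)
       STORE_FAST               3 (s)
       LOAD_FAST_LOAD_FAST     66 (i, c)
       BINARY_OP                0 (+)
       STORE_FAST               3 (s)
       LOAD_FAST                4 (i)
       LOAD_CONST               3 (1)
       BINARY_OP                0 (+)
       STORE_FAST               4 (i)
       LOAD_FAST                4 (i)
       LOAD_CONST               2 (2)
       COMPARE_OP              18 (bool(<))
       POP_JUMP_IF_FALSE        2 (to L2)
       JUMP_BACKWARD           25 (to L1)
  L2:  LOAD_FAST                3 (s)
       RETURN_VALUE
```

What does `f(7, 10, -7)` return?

LOAD_FAST_LOAD_FAST a,c → push 7,-7. Stack: [7, -7]
BINARY_OP + → 7 + -7 = 0. Stack: [0]
LOAD_FAST a → push 7. Stack: [0, 7]
BINARY_OP + → 0 + 7 = 7. Stack: [7]
STORE_FAST s → s=7. Stack: []
LOAD_CONST → push 0. Stack: [0]
STORE_FAST i → i=0. Stack: []
LOAD_FAST i → push 0. Stack: [0]
LOAD_CONST → push 2. Stack: [0, 2]
COMPARE_OP bool(<) → 0 vs 2 = True. Stack: [True]
POP_JUMP_IF_FALSE → pop True; no jump. Stack: []
LOAD_FAST_LOAD_FAST s,s → push 7,7. Stack: [7, 7]
BINARY_OP * → 7 * 7 = 49. Stack: [49]
STORE_FAST s → s=49. Stack: []
LOAD_FAST_LOAD_FAST s,s → push 49,49. Stack: [49, 49]
BINARY_OP & → 49 & 49 = 49. Stack: [49]
STORE_FAST s → s=49. Stack: []
LOAD_FAST_LOAD_FAST i,c → push 0,-7. Stack: [0, -7]
BINARY_OP + → 0 + -7 = -7. Stack: [-7]
STORE_FAST s → s=-7. Stack: []
LOAD_FAST i → push 0. Stack: [0]
LOAD_CONST → push 1. Stack: [0, 1]
BINARY_OP + → 0 + 1 = 1. Stack: [1]
STORE_FAST i → i=1. Stack: []
LOAD_FAST i → push 1. Stack: [1]
LOAD_CONST → push 2. Stack: [1, 2]
COMPARE_OP bool(<) → 1 vs 2 = True. Stack: [True]
POP_JUMP_IF_FALSE → pop True; no jump. Stack: []
LOAD_FAST_LOAD_FAST s,s → push -7,-7. Stack: [-7, -7]
BINARY_OP * → -7 * -7 = 49. Stack: [49]
STORE_FAST s → s=49. Stack: []
LOAD_FAST_LOAD_FAST s,s → push 49,49. Stack: [49, 49]
BINARY_OP & → 49 & 49 = 49. Stack: [49]
STORE_FAST s → s=49. Stack: []
LOAD_FAST_LOAD_FAST i,c → push 1,-7. Stack: [1, -7]
BINARY_OP + → 1 + -7 = -6. Stack: [-6]
STORE_FAST s → s=-6. Stack: []
LOAD_FAST i → push 1. Stack: [1]
LOAD_CONST → push 1. Stack: [1, 1]
BINARY_OP + → 1 + 1 = 2. Stack: [2]
STORE_FAST i → i=2. Stack: []
LOAD_FAST i → push 2. Stack: [2]
LOAD_CONST → push 2. Stack: [2, 2]
COMPARE_OP bool(<) → 2 vs 2 = False. Stack: [False]
POP_JUMP_IF_FALSE → pop False; jump. Stack: []
LOAD_FAST s → push -6. Stack: [-6]
RETURN_VALUE → return -6.

-6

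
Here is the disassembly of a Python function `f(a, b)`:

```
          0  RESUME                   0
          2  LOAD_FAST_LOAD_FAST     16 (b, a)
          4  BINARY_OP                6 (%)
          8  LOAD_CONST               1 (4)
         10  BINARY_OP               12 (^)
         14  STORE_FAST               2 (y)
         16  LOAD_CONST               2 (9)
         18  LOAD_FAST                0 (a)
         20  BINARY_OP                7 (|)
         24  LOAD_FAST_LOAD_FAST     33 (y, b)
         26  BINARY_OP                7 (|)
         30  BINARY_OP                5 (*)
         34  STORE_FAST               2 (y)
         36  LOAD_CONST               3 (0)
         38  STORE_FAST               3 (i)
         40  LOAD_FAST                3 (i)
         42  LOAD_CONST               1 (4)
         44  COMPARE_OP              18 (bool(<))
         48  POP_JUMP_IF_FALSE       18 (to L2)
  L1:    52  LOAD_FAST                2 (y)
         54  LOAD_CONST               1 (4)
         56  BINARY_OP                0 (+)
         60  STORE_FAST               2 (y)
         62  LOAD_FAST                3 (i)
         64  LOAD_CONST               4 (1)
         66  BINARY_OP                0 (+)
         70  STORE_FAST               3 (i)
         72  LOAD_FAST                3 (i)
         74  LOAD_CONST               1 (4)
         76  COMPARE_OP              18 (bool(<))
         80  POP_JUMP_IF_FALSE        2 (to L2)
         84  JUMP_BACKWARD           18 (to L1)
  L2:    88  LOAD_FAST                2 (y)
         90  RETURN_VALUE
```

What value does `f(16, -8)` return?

LOAD_FAST_LOAD_FAST b,a → push -8,16
BINARY_OP % → -8 % 16 = 8
LOAD_CONST → push 4
BINARY_OP ^ → 8 ^ 4 = 12
STORE_FAST y → y=12
LOAD_CONST → push 9
LOAD_FAST a → push 16
BINARY_OP | → 9 | 16 = 25
LOAD_FAST_LOAD_FAST y,b → push 12,-8
BINARY_OP | → 12 | -8 = -4
BINARY_OP * → 25 * -4 = -100
STORE_FAST y → y=-100
LOAD_CONST → push 0
STORE_FAST i → i=0
LOAD_FAST i → push 0
LOAD_CONST → push 4
COMPARE_OP bool(<) → 0 vs 4 = True
POP_JUMP_IF_FALSE → pop True; no jump
LOAD_FAST y → push -100
LOAD_CONST → push 4
BINARY_OP + → -100 + 4 = -96
STORE_FAST y → y=-96
LOAD_FAST i → push 0
LOAD_CONST → push 1
BINARY_OP + → 0 + 1 = 1
STORE_FAST i → i=1
LOAD_FAST i → push 1
LOAD_CONST → push 4
COMPARE_OP bool(<) → 1 vs 4 = True
POP_JUMP_IF_FALSE → pop True; no jump
LOAD_FAST y → push -96
LOAD_CONST → push 4
BINARY_OP + → -96 + 4 = -92
STORE_FAST y → y=-92
LOAD_FAST i → push 1
LOAD_CONST → push 1
BINARY_OP + → 1 + 1 = 2
STORE_FAST i → i=2
LOAD_FAST i → push 2
LOAD_CONST → push 4
COMPARE_OP bool(<) → 2 vs 4 = True
POP_JUMP_IF_FALSE → pop True; no jump
LOAD_FAST y → push -92
LOAD_CONST → push 4
BINARY_OP + → -92 + 4 = -88
STORE_FAST y → y=-88
LOAD_FAST i → push 2
LOAD_CONST → push 1
BINARY_OP + → 2 + 1 = 3
STORE_FAST i → i=3
LOAD_FAST i → push 3
LOAD_CONST → push 4
COMPARE_OP bool(<) → 3 vs 4 = True
POP_JUMP_IF_FALSE → pop True; no jump
LOAD_FAST y → push -88
LOAD_CONST → push 4
BINARY_OP + → -88 + 4 = -84
STORE_FAST y → y=-84
LOAD_FAST i → push 3
LOAD_CONST → push 1
BINARY_OP + → 3 + 1 = 4
STORE_FAST i → i=4
LOAD_FAST i → push 4
LOAD_CONST → push 4
COMPARE_OP bool(<) → 4 vs 4 = False
POP_JUMP_IF_FALSE → pop False; jump
LOAD_FAST y → push -84
RETURN_VALUE → return -84.

-84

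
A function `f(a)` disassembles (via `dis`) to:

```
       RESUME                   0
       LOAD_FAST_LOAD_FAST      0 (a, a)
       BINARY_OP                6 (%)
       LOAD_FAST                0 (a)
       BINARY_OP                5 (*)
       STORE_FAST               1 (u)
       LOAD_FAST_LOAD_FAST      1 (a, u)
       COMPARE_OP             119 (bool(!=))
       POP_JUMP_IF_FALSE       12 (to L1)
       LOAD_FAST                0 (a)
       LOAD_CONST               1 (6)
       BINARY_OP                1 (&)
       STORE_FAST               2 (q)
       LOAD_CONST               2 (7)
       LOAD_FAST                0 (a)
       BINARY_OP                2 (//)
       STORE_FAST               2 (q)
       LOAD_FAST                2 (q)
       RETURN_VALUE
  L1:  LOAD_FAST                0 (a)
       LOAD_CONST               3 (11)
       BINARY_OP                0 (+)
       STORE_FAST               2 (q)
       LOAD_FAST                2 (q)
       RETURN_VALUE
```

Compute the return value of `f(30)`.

0

LOAD_FAST_LOAD_FAST a,a → push 30,30. Stack: [30, 30]
BINARY_OP % → 30 % 30 = 0. Stack: [0]
LOAD_FAST a → push 30. Stack: [0, 30]
BINARY_OP * → 0 * 30 = 0. Stack: [0]
STORE_FAST u → u=0. Stack: []
LOAD_FAST_LOAD_FAST a,u → push 30,0. Stack: [30, 0]
COMPARE_OP bool(!=) → 30 vs 0 = True. Stack: [True]
POP_JUMP_IF_FALSE → pop True; no jump. Stack: []
LOAD_FAST a → push 30. Stack: [30]
LOAD_CONST → push 6. Stack: [30, 6]
BINARY_OP & → 30 & 6 = 6. Stack: [6]
STORE_FAST q → q=6. Stack: []
LOAD_CONST → push 7. Stack: [7]
LOAD_FAST a → push 30. Stack: [7, 30]
BINARY_OP // → 7 // 30 = 0. Stack: [0]
STORE_FAST q → q=0. Stack: []
LOAD_FAST q → push 0. Stack: [0]
RETURN_VALUE → return 0.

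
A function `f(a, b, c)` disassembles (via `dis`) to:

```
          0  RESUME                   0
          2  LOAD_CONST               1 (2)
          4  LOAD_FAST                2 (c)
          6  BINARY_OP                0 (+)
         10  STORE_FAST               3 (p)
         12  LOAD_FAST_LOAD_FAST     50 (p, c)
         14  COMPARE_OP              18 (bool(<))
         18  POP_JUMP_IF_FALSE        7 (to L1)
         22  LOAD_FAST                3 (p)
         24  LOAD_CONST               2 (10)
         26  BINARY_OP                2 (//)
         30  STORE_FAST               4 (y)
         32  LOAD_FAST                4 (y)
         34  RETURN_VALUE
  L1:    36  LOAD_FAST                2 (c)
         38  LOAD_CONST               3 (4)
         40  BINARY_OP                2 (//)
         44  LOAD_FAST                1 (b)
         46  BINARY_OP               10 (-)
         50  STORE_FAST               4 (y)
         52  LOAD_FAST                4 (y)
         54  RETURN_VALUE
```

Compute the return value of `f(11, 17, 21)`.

LOAD_CONST → push 2. Stack: [2]
LOAD_FAST c → push 21. Stack: [2, 21]
BINARY_OP + → 2 + 21 = 23. Stack: [23]
STORE_FAST p → p=23. Stack: []
LOAD_FAST_LOAD_FAST p,c → push 23,21. Stack: [23, 21]
COMPARE_OP bool(<) → 23 vs 21 = False. Stack: [False]
POP_JUMP_IF_FALSE → pop False; jump. Stack: []
LOAD_FAST c → push 21. Stack: [21]
LOAD_CONST → push 4. Stack: [21, 4]
BINARY_OP // → 21 // 4 = 5. Stack: [5]
LOAD_FAST b → push 17. Stack: [5, 17]
BINARY_OP - → 5 - 17 = -12. Stack: [-12]
STORE_FAST y → y=-12. Stack: []
LOAD_FAST y → push -12. Stack: [-12]
RETURN_VALUE → return -12.

-12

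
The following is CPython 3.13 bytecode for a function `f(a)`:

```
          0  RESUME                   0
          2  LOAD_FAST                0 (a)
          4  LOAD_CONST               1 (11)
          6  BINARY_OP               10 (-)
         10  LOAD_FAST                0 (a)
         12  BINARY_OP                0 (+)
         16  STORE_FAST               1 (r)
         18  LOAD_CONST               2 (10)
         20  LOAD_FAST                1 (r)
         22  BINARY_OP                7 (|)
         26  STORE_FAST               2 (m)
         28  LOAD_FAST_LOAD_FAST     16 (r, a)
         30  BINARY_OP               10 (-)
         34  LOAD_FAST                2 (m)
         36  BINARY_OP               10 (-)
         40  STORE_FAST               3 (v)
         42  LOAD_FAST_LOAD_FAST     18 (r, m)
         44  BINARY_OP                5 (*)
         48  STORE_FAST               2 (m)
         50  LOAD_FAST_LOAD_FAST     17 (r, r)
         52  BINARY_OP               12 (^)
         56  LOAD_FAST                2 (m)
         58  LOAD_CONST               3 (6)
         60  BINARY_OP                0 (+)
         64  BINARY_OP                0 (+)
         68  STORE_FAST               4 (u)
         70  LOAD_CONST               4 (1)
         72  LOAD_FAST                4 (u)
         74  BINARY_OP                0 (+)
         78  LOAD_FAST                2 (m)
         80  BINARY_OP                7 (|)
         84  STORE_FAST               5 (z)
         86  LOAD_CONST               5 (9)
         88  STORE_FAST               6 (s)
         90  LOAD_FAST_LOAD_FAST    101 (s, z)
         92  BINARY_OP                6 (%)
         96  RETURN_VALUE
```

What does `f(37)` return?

LOAD_FAST a → push 37. Stack: [37]
LOAD_CONST → push 11. Stack: [37, 11]
BINARY_OP - → 37 - 11 = 26. Stack: [26]
LOAD_FAST a → push 37. Stack: [26, 37]
BINARY_OP + → 26 + 37 = 63. Stack: [63]
STORE_FAST r → r=63. Stack: []
LOAD_CONST → push 10. Stack: [10]
LOAD_FAST r → push 63. Stack: [10, 63]
BINARY_OP | → 10 | 63 = 63. Stack: [63]
STORE_FAST m → m=63. Stack: []
LOAD_FAST_LOAD_FAST r,a → push 63,37. Stack: [63, 37]
BINARY_OP - → 63 - 37 = 26. Stack: [26]
LOAD_FAST m → push 63. Stack: [26, 63]
BINARY_OP - → 26 - 63 = -37. Stack: [-37]
STORE_FAST v → v=-37. Stack: []
LOAD_FAST_LOAD_FAST r,m → push 63,63. Stack: [63, 63]
BINARY_OP * → 63 * 63 = 3969. Stack: [3969]
STORE_FAST m → m=3969. Stack: []
LOAD_FAST_LOAD_FAST r,r → push 63,63. Stack: [63, 63]
BINARY_OP ^ → 63 ^ 63 = 0. Stack: [0]
LOAD_FAST m → push 3969. Stack: [0, 3969]
LOAD_CONST → push 6. Stack: [0, 3969, 6]
BINARY_OP + → 3969 + 6 = 3975. Stack: [0, 3975]
BINARY_OP + → 0 + 3975 = 3975. Stack: [3975]
STORE_FAST u → u=3975. Stack: []
LOAD_CONST → push 1. Stack: [1]
LOAD_FAST u → push 3975. Stack: [1, 3975]
BINARY_OP + → 1 + 3975 = 3976. Stack: [3976]
LOAD_FAST m → push 3969. Stack: [3976, 3969]
BINARY_OP | → 3976 | 3969 = 3977. Stack: [3977]
STORE_FAST z → z=3977. Stack: []
LOAD_CONST → push 9. Stack: [9]
STORE_FAST s → s=9. Stack: []
LOAD_FAST_LOAD_FAST s,z → push 9,3977. Stack: [9, 3977]
BINARY_OP % → 9 % 3977 = 9. Stack: [9]
RETURN_VALUE → return 9.

9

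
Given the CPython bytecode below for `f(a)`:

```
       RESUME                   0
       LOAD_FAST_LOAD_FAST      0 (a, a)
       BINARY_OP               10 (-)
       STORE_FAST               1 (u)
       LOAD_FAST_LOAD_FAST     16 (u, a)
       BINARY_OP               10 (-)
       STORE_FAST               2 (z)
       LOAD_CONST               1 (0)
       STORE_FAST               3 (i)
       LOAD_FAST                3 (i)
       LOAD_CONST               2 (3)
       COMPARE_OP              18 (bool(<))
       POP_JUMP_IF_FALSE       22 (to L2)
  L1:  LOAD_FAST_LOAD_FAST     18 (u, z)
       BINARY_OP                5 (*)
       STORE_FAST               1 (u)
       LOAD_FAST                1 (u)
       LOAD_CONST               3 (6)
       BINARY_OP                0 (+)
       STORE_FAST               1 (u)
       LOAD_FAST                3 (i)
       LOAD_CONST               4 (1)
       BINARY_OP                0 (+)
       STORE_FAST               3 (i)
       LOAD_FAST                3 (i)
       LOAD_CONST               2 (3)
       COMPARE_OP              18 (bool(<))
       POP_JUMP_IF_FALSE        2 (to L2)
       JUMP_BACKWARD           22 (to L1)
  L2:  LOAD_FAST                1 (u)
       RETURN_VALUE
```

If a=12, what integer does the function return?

798

LOAD_FAST_LOAD_FAST a,a → push 12,12. Stack: [12, 12]
BINARY_OP - → 12 - 12 = 0. Stack: [0]
STORE_FAST u → u=0. Stack: []
LOAD_FAST_LOAD_FAST u,a → push 0,12. Stack: [0, 12]
BINARY_OP - → 0 - 12 = -12. Stack: [-12]
STORE_FAST z → z=-12. Stack: []
LOAD_CONST → push 0. Stack: [0]
STORE_FAST i → i=0. Stack: []
LOAD_FAST i → push 0. Stack: [0]
LOAD_CONST → push 3. Stack: [0, 3]
COMPARE_OP bool(<) → 0 vs 3 = True. Stack: [True]
POP_JUMP_IF_FALSE → pop True; no jump. Stack: []
LOAD_FAST_LOAD_FAST u,z → push 0,-12. Stack: [0, -12]
BINARY_OP * → 0 * -12 = 0. Stack: [0]
STORE_FAST u → u=0. Stack: []
LOAD_FAST u → push 0. Stack: [0]
LOAD_CONST → push 6. Stack: [0, 6]
BINARY_OP + → 0 + 6 = 6. Stack: [6]
STORE_FAST u → u=6. Stack: []
LOAD_FAST i → push 0. Stack: [0]
LOAD_CONST → push 1. Stack: [0, 1]
BINARY_OP + → 0 + 1 = 1. Stack: [1]
STORE_FAST i → i=1. Stack: []
LOAD_FAST i → push 1. Stack: [1]
LOAD_CONST → push 3. Stack: [1, 3]
COMPARE_OP bool(<) → 1 vs 3 = True. Stack: [True]
POP_JUMP_IF_FALSE → pop True; no jump. Stack: []
LOAD_FAST_LOAD_FAST u,z → push 6,-12. Stack: [6, -12]
BINARY_OP * → 6 * -12 = -72. Stack: [-72]
STORE_FAST u → u=-72. Stack: []
LOAD_FAST u → push -72. Stack: [-72]
LOAD_CONST → push 6. Stack: [-72, 6]
BINARY_OP + → -72 + 6 = -66. Stack: [-66]
STORE_FAST u → u=-66. Stack: []
LOAD_FAST i → push 1. Stack: [1]
LOAD_CONST → push 1. Stack: [1, 1]
BINARY_OP + → 1 + 1 = 2. Stack: [2]
STORE_FAST i → i=2. Stack: []
LOAD_FAST i → push 2. Stack: [2]
LOAD_CONST → push 3. Stack: [2, 3]
COMPARE_OP bool(<) → 2 vs 3 = True. Stack: [True]
POP_JUMP_IF_FALSE → pop True; no jump. Stack: []
LOAD_FAST_LOAD_FAST u,z → push -66,-12. Stack: [-66, -12]
BINARY_OP * → -66 * -12 = 792. Stack: [792]
STORE_FAST u → u=792. Stack: []
LOAD_FAST u → push 792. Stack: [792]
LOAD_CONST → push 6. Stack: [792, 6]
BINARY_OP + → 792 + 6 = 798. Stack: [798]
STORE_FAST u → u=798. Stack: []
LOAD_FAST i → push 2. Stack: [2]
LOAD_CONST → push 1. Stack: [2, 1]
BINARY_OP + → 2 + 1 = 3. Stack: [3]
STORE_FAST i → i=3. Stack: []
LOAD_FAST i → push 3. Stack: [3]
LOAD_CONST → push 3. Stack: [3, 3]
COMPARE_OP bool(<) → 3 vs 3 = False. Stack: [False]
POP_JUMP_IF_FALSE → pop False; jump. Stack: []
LOAD_FAST u → push 798. Stack: [798]
RETURN_VALUE → return 798.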